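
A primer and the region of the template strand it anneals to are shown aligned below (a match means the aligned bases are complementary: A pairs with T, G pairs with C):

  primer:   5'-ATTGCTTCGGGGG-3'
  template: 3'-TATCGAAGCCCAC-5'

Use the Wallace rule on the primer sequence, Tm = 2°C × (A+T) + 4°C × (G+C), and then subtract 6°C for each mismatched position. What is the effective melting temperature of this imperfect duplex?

30°C

Primer base counts: A=1, T=4, G=6, C=2 → A+T=5, G+C=8
Perfect-match Tm = 2(5) + 4(8) = 10 + 32 = 42°C
Mismatches (positions where the bases are not complementary): 2 (at positions 3, 12)
Effective Tm = 42 − 2×6 = 42 − 12 = 30°C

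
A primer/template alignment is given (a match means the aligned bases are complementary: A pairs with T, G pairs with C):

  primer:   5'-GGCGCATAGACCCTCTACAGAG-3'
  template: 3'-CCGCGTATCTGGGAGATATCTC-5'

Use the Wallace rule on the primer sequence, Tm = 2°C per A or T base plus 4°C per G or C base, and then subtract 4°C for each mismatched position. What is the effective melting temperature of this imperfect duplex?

66°C

Primer base counts: A=6, T=3, G=6, C=7 → A+T=9, G+C=13
Perfect-match Tm = 2(9) + 4(13) = 18 + 52 = 70°C
Mismatches (positions where the bases are not complementary): 1 (at position 18)
Effective Tm = 70 − 1×4 = 70 − 4 = 66°C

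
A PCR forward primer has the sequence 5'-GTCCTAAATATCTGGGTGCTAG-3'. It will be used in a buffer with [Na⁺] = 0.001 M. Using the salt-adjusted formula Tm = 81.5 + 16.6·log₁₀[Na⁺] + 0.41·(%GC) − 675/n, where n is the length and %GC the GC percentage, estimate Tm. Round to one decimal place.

19.7°C

Length n = 22. G=6, C=4, T=7, A=5
G+C = 10, so %GC = 10/22 × 100 = 45.455%
Salt term: 16.6 × (-3) = -49.8
GC term: 0.41 × 45.455 = 18.637; length term: −675/22 = −30.682
Tm = 81.5 + (-49.8) + 18.637 − 30.682 = 19.655 → 19.7°C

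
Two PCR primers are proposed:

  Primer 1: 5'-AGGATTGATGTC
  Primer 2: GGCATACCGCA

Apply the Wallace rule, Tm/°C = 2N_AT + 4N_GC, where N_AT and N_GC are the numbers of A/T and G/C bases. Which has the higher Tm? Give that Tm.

Primer 1: A+T=7, G+C=5 → Tm = 2(7)+4(5) = 34°C
Primer 2: A+T=4, G+C=7 → Tm = 2(4)+4(7) = 36°C
34°C vs 36°C → primer 2 is higher.

Primer 2, 36°C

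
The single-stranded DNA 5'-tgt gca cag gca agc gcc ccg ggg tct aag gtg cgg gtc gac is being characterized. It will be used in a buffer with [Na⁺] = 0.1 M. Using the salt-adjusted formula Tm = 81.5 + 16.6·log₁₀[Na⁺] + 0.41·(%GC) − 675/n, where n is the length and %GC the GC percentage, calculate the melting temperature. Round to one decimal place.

Length n = 42. Base counts: A=7, C=12, G=17, T=6
G+C = 29, so %GC = 29/42 × 100 = 69.048%
Salt term: 16.6 × (-1) = -16.6
GC term: 0.41 × 69.048 = 28.31; length term: −675/42 = −16.071
Tm = 81.5 + (-16.6) + 28.31 − 16.071 = 77.139 → 77.1°C

77.1°C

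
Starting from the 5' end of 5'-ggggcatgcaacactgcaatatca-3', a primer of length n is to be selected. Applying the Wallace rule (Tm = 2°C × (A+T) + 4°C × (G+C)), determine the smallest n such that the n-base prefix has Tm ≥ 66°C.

First 21 bases: GGGGCATGCAACACTGCAATA → Tm = 64°C (< 66°C)
First 22 bases: GGGGCATGCAACACTGCAATAT → Tm = 66°C (≥ 66°C)
Since every base adds ≥2°C, Tm only increases with n, so the threshold is first crossed at n = 22.

n = 22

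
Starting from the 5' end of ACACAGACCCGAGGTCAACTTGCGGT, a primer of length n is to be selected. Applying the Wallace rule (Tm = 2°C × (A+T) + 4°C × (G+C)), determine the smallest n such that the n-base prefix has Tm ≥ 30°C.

n = 10

First 9 bases: ACACAGACC → Tm = 28°C (< 30°C)
First 10 bases: ACACAGACCC → Tm = 32°C (≥ 30°C)
Since every base adds ≥2°C, Tm only increases with n, so the threshold is first crossed at n = 10.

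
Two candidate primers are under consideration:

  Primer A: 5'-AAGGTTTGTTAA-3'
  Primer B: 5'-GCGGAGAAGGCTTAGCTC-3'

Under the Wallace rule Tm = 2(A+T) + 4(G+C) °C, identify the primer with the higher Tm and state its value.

Primer B, 58°C

Primer A: A+T=9, G+C=3 → Tm = 2(9)+4(3) = 30°C
Primer B: A+T=7, G+C=11 → Tm = 2(7)+4(11) = 58°C
30°C vs 58°C → primer B is higher.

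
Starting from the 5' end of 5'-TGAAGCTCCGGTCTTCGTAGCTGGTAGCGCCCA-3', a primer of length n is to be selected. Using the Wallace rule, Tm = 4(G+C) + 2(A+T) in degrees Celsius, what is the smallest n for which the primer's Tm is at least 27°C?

First 8 bases: TGAAGCTC → Tm = 24°C (< 27°C)
First 9 bases: TGAAGCTCC → Tm = 28°C (≥ 27°C)
Since every base adds ≥2°C, Tm only increases with n, so the threshold is first crossed at n = 9.

n = 9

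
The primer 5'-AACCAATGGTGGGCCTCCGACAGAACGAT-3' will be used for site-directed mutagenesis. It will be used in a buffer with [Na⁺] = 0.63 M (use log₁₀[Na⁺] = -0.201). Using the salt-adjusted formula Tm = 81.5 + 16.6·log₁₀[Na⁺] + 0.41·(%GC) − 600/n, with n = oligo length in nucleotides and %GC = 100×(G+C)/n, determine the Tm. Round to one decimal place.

80.1°C

Length n = 29. Counting bases: C=8, A=9, G=8, T=4
G+C = 16, so %GC = 16/29 × 100 = 55.172%
Salt term: 16.6 × (-0.201) = -3.337
GC term: 0.41 × 55.172 = 22.621; length term: −600/29 = −20.69
Tm = 81.5 + (-3.337) + 22.621 − 20.69 = 80.094 → 80.1°C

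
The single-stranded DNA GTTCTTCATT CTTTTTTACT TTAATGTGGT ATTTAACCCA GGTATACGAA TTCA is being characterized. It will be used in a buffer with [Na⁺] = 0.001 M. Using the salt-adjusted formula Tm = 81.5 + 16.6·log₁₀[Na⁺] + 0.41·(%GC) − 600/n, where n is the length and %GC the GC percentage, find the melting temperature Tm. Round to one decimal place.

Length n = 54. G=7, C=9, T=25, A=13
G+C = 16, so %GC = 16/54 × 100 = 29.63%
Salt term: 16.6 × (-3) = -49.8
GC term: 0.41 × 29.63 = 12.148; length term: −600/54 = −11.111
Tm = 81.5 + (-49.8) + 12.148 − 11.111 = 32.737 → 32.7°C

32.7°C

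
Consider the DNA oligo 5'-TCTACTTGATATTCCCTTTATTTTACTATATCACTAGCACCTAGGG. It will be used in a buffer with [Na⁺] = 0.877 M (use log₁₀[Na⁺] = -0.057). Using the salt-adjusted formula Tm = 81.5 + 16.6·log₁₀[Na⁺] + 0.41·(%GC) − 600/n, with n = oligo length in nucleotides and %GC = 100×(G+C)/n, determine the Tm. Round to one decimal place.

Length n = 46. Scanning the sequence gives T=19, C=11, A=11, G=5.
G+C = 16, so %GC = 16/46 × 100 = 34.783%
Salt term: 16.6 × (-0.057) = -0.946
GC term: 0.41 × 34.783 = 14.261; length term: −600/46 = −13.043
Tm = 81.5 + (-0.946) + 14.261 − 13.043 = 81.772 → 81.8°C

81.8°C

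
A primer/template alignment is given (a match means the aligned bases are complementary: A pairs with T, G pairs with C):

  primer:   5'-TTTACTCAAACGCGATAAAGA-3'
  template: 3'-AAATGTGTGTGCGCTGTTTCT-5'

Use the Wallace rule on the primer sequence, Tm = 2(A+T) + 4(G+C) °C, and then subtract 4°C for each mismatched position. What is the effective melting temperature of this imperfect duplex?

Primer base counts: A=9, T=5, G=3, C=4 → A+T=14, G+C=7
Perfect-match Tm = 2(14) + 4(7) = 28 + 28 = 56°C
Mismatches (positions where the bases are not complementary): 3 (at positions 6, 9, 16)
Effective Tm = 56 − 3×4 = 56 − 12 = 44°C

44°C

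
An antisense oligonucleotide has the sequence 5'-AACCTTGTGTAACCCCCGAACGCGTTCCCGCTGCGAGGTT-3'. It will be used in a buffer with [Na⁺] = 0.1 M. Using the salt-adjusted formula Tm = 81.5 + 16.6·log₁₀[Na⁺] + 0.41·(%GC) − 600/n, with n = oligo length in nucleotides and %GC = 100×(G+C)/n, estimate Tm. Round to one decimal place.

74.5°C

Length n = 40. A=7, G=10, T=9, C=14
G+C = 24, so %GC = 24/40 × 100 = 60%
Salt term: 16.6 × (-1) = -16.6
GC term: 0.41 × 60 = 24.6; length term: −600/40 = −15
Tm = 81.5 + (-16.6) + 24.6 − 15 = 74.5 → 74.5°C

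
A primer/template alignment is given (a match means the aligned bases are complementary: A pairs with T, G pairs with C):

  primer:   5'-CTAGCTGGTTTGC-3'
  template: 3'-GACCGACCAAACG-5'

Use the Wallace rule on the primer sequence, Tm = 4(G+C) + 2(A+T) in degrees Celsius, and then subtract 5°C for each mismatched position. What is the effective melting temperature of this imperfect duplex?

Primer base counts: A=1, T=5, G=4, C=3 → A+T=6, G+C=7
Perfect-match Tm = 2(6) + 4(7) = 12 + 28 = 40°C
Mismatches (positions where the bases are not complementary): 1 (at position 3)
Effective Tm = 40 − 1×5 = 40 − 5 = 35°C

35°C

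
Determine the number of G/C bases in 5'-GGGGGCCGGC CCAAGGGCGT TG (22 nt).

18

Scanning the sequence gives T=2, C=6, G=12, A=2.
Total G or C: 12 + 6 = 18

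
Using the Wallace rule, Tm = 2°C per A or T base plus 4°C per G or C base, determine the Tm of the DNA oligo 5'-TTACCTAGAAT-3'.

28°C

Counting bases: C=2, A=4, G=1, T=4
So N_AT = 8 and N_GC = 3.
Tm = 4·3 + 2·8 = 12 + 16 = 28°C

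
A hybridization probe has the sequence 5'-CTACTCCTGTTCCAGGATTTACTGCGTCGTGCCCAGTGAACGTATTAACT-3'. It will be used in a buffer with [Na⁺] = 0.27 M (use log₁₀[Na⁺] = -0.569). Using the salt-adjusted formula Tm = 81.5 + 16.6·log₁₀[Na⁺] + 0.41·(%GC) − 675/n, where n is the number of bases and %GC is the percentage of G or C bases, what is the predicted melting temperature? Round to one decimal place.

78.2°C

Length n = 50. Scanning the sequence gives G=10, C=14, T=16, A=10.
G+C = 24, so %GC = 24/50 × 100 = 48%
Salt term: 16.6 × (-0.569) = -9.445
GC term: 0.41 × 48 = 19.68; length term: −675/50 = −13.5
Tm = 81.5 + (-9.445) + 19.68 − 13.5 = 78.235 → 78.2°C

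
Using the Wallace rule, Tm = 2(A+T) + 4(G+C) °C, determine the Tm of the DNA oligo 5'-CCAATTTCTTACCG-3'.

40°C

Base counts: A=3, C=5, T=5, G=1
A+T = 8, G+C = 6
Tm = 4·6 + 2·8 = 24 + 16 = 40°C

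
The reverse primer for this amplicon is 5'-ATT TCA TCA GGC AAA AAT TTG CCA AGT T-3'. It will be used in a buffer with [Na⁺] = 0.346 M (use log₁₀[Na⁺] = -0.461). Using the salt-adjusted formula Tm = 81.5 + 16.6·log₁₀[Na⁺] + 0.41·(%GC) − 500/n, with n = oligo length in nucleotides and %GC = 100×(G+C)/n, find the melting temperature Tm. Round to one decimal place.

69.2°C

Length n = 28. Base counts: G=4, C=5, T=9, A=10
G+C = 9, so %GC = 9/28 × 100 = 32.143%
Salt term: 16.6 × (-0.461) = -7.653
GC term: 0.41 × 32.143 = 13.179; length term: −500/28 = −17.857
Tm = 81.5 + (-7.653) + 13.179 − 17.857 = 69.169 → 69.2°C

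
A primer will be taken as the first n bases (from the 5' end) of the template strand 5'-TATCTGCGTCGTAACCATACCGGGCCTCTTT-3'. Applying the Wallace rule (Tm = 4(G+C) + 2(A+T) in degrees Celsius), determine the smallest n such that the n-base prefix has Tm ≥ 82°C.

n = 26

First 25 bases: TATCTGCGTCGTAACCATACCGGGC → Tm = 78°C (< 82°C)
First 26 bases: TATCTGCGTCGTAACCATACCGGGCC → Tm = 82°C (≥ 82°C)
Since every base adds ≥2°C, Tm only increases with n, so the threshold is first crossed at n = 26.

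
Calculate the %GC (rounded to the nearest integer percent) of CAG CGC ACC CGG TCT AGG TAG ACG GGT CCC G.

Scanning the sequence gives A=5, C=11, G=11, T=4.
G+C = 11 + 11 = 22 out of 31 bases
%GC = 22/31 × 100 = 70.97% ≈ 71%

71%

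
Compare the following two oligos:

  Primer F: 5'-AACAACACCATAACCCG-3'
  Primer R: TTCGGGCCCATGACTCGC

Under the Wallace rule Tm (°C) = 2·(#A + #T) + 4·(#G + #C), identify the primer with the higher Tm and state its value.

Primer R, 60°C

Primer F: A+T=9, G+C=8 → Tm = 2(9)+4(8) = 50°C
Primer R: A+T=6, G+C=12 → Tm = 2(6)+4(12) = 60°C
50°C vs 60°C → primer R is higher.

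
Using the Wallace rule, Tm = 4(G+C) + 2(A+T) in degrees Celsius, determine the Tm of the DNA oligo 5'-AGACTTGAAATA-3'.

30°C

T=3, A=6, G=2, C=1
So N_AT = 9 and N_GC = 3.
Tm = 2×9 + 4×3 = 30°C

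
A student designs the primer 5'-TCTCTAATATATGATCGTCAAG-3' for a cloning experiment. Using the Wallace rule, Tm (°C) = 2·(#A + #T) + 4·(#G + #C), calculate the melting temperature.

58°C

Scanning the sequence gives T=8, A=7, G=3, C=4.
AT pairs contribute 15, GC pairs contribute 7.
Tm = 2×15 + 4×7 = 58°C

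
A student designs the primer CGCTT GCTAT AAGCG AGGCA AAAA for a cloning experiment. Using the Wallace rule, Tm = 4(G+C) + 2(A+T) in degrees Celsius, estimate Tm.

A=9, T=4, C=5, G=6
AT pairs contribute 13, GC pairs contribute 11.
Tm = 2×13 + 4×11 = 70°C

70°C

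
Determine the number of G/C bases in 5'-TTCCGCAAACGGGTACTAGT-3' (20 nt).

10

Base counts: C=5, T=5, G=5, A=5
Total G or C: 5 + 5 = 10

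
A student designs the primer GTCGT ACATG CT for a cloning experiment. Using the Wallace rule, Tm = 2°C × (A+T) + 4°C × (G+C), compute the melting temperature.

Scanning the sequence gives G=3, A=2, T=4, C=3.
So N_AT = 6 and N_GC = 6.
Tm = 2(6) + 4(6) = 12 + 24 = 36°C

36°C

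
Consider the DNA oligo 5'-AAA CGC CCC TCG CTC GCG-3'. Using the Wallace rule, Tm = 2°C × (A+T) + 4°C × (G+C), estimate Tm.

Base counts: C=9, T=2, A=3, G=4
So N_AT = 5 and N_GC = 13.
Tm = 4·13 + 2·5 = 52 + 10 = 62°C

62°C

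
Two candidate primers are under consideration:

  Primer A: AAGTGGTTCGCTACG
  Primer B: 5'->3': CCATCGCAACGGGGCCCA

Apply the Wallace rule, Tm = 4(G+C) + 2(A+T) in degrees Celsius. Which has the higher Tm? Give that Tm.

Primer B, 62°C

Primer A: A+T=7, G+C=8 → Tm = 2(7)+4(8) = 46°C
Primer B: A+T=5, G+C=13 → Tm = 2(5)+4(13) = 62°C
46°C vs 62°C → primer B is higher.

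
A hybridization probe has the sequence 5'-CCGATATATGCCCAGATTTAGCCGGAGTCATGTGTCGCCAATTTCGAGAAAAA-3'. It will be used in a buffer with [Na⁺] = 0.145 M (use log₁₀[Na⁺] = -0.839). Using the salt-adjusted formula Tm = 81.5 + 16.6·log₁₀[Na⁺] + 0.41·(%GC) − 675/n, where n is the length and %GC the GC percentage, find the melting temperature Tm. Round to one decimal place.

Length n = 53. Scanning the sequence gives C=12, T=13, A=16, G=12.
G+C = 24, so %GC = 24/53 × 100 = 45.283%
Salt term: 16.6 × (-0.839) = -13.927
GC term: 0.41 × 45.283 = 18.566; length term: −675/53 = −12.736
Tm = 81.5 + (-13.927) + 18.566 − 12.736 = 73.403 → 73.4°C

73.4°C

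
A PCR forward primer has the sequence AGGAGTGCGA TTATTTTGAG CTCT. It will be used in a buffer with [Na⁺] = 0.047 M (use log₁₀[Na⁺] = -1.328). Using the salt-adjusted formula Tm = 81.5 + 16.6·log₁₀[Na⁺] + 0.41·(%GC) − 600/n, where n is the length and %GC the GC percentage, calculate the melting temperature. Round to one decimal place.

51.5°C

Length n = 24. T=9, A=5, C=3, G=7
G+C = 10, so %GC = 10/24 × 100 = 41.667%
Salt term: 16.6 × (-1.328) = -22.045
GC term: 0.41 × 41.667 = 17.083; length term: −600/24 = −25
Tm = 81.5 + (-22.045) + 17.083 − 25 = 51.538 → 51.5°C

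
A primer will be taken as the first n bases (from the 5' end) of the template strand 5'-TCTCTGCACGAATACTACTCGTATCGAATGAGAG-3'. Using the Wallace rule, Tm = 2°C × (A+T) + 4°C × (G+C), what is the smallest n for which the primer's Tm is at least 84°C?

n = 30

First 29 bases: TCTCTGCACGAATACTACTCGTATCGAAT → Tm = 82°C (< 84°C)
First 30 bases: TCTCTGCACGAATACTACTCGTATCGAATG → Tm = 86°C (≥ 84°C)
Each additional base adds 2°C (A/T) or 4°C (G/C), so Tm is non-decreasing in n; n = 30 is the first length to reach 84°C.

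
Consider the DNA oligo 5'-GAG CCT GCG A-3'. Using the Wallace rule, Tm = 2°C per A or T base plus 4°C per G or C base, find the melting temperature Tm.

34°C

Counting bases: A=2, T=1, C=3, G=4
A+T = 3, G+C = 7
Tm = 4·7 + 2·3 = 28 + 6 = 34°C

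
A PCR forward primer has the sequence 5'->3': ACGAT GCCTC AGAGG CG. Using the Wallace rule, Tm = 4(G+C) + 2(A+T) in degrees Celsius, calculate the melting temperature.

G=6, T=2, A=4, C=5
AT pairs contribute 6, GC pairs contribute 11.
Tm = 2(6) + 4(11) = 12 + 44 = 56°C

56°C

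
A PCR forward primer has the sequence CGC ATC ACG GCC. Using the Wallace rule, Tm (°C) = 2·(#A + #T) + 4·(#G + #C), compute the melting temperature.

42°C

T=1, C=6, G=3, A=2
A+T = 3, G+C = 9
Tm = 2×3 + 4×9 = 42°C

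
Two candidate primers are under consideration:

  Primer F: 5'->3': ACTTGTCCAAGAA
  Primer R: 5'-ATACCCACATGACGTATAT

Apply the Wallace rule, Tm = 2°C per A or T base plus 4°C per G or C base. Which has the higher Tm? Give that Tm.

Primer F: A+T=8, G+C=5 → Tm = 2(8)+4(5) = 36°C
Primer R: A+T=12, G+C=7 → Tm = 2(12)+4(7) = 52°C
36°C vs 52°C → primer R is higher.

Primer R, 52°C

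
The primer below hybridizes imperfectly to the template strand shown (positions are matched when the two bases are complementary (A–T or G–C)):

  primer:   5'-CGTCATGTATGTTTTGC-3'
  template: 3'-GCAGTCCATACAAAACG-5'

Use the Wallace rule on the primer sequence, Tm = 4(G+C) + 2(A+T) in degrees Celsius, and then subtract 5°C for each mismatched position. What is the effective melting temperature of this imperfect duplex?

Primer base counts: A=2, T=8, G=4, C=3 → A+T=10, G+C=7
Perfect-match Tm = 2(10) + 4(7) = 20 + 28 = 48°C
Mismatches (positions where the bases are not complementary): 1 (at position 6)
Effective Tm = 48 − 1×5 = 48 − 5 = 43°C

43°C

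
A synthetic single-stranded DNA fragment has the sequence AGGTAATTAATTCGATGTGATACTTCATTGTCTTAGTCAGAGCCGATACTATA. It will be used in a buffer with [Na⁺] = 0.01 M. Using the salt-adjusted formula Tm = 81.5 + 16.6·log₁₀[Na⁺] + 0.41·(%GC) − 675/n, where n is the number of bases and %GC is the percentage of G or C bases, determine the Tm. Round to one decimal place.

49.5°C

Length n = 53. Counting bases: T=19, A=16, C=8, G=10
G+C = 18, so %GC = 18/53 × 100 = 33.962%
Salt term: 16.6 × (-2) = -33.2
GC term: 0.41 × 33.962 = 13.924; length term: −675/53 = −12.736
Tm = 81.5 + (-33.2) + 13.924 − 12.736 = 49.488 → 49.5°C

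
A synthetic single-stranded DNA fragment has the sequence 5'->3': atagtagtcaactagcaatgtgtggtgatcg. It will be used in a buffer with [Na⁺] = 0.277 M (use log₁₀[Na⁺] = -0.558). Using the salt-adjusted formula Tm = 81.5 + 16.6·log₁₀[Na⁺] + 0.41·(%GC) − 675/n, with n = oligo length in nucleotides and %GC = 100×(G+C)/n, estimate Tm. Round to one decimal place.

67.7°C

Length n = 31. A=9, T=9, C=4, G=9
G+C = 13, so %GC = 13/31 × 100 = 41.935%
Salt term: 16.6 × (-0.558) = -9.263
GC term: 0.41 × 41.935 = 17.193; length term: −675/31 = −21.774
Tm = 81.5 + (-9.263) + 17.193 − 21.774 = 67.656 → 67.7°C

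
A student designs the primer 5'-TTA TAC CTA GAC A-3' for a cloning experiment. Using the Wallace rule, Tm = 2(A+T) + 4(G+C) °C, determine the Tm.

A=5, T=4, C=3, G=1
So N_AT = 9 and N_GC = 4.
Tm = 2(9) + 4(4) = 18 + 16 = 34°C

34°C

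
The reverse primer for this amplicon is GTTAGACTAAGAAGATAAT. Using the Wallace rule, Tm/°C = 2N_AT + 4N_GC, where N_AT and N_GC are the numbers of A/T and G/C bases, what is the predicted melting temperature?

Counting bases: C=1, G=4, A=9, T=5
So N_AT = 14 and N_GC = 5.
Tm = 4·5 + 2·14 = 20 + 28 = 48°C

48°C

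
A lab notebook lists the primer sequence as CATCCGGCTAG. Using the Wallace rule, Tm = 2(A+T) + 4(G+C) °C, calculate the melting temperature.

C=4, T=2, A=2, G=3
A+T = 4, G+C = 7
Tm = 4·7 + 2·4 = 28 + 8 = 36°C

36°C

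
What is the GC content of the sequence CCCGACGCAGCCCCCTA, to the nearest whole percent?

Scanning the sequence gives A=3, C=10, T=1, G=3.
G+C = 3 + 10 = 13 out of 17 bases
%GC = 13/17 × 100 = 76.47% ≈ 76%

76%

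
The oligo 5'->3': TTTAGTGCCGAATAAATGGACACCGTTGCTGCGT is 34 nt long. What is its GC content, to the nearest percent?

Counting bases: C=7, A=8, G=9, T=10
G+C = 9 + 7 = 16 out of 34 bases
%GC = 16/34 × 100 = 47.06% ≈ 47%

47%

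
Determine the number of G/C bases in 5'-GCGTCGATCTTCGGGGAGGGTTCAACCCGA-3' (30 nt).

Base counts: T=6, A=5, C=8, G=11
G+C = 11 + 8 = 19

19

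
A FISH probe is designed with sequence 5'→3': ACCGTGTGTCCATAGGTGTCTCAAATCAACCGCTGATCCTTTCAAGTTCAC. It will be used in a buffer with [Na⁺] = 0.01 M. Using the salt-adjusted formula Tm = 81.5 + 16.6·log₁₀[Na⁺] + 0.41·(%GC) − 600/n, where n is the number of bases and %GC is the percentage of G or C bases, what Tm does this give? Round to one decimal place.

55.8°C

Length n = 51. Counting bases: T=15, G=9, C=15, A=12
G+C = 24, so %GC = 24/51 × 100 = 47.059%
Salt term: 16.6 × (-2) = -33.2
GC term: 0.41 × 47.059 = 19.294; length term: −600/51 = −11.765
Tm = 81.5 + (-33.2) + 19.294 − 11.765 = 55.829 → 55.8°C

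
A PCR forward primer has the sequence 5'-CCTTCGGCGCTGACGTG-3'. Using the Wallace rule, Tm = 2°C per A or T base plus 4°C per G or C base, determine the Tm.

Counting bases: A=1, T=4, G=6, C=6
A+T = 5, G+C = 12
Tm = 4·12 + 2·5 = 48 + 10 = 58°C

58°C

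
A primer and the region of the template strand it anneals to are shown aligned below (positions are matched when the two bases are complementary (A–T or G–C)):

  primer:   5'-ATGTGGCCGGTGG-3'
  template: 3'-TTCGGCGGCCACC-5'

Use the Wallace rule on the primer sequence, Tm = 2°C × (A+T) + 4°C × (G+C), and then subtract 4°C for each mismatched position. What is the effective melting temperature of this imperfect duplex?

Primer base counts: A=1, T=3, G=7, C=2 → A+T=4, G+C=9
Perfect-match Tm = 2(4) + 4(9) = 8 + 36 = 44°C
Mismatches (positions where the bases are not complementary): 3 (at positions 2, 4, 5)
Effective Tm = 44 − 3×4 = 44 − 12 = 32°C

32°C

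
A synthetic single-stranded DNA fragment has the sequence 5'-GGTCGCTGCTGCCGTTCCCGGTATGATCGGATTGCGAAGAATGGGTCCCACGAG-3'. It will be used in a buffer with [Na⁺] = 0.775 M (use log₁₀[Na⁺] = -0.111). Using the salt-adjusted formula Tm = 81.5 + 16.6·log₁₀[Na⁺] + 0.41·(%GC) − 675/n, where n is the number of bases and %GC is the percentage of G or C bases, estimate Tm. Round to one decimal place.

92.2°C

Length n = 54. A=9, G=19, C=14, T=12
G+C = 33, so %GC = 33/54 × 100 = 61.111%
Salt term: 16.6 × (-0.111) = -1.843
GC term: 0.41 × 61.111 = 25.056; length term: −675/54 = −12.5
Tm = 81.5 + (-1.843) + 25.056 − 12.5 = 92.213 → 92.2°C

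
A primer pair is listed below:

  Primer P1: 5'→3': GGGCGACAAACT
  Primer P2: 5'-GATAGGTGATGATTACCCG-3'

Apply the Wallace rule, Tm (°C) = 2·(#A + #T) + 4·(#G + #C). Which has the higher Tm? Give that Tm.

Primer P2, 56°C

Primer P1: A+T=5, G+C=7 → Tm = 2(5)+4(7) = 38°C
Primer P2: A+T=10, G+C=9 → Tm = 2(10)+4(9) = 56°C
38°C vs 56°C → primer P2 is higher.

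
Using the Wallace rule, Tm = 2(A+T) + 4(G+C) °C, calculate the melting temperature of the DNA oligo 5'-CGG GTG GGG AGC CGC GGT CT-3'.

72°C

G=11, A=1, C=5, T=3
A+T = 4, G+C = 16
Tm = 2(4) + 4(16) = 8 + 64 = 72°C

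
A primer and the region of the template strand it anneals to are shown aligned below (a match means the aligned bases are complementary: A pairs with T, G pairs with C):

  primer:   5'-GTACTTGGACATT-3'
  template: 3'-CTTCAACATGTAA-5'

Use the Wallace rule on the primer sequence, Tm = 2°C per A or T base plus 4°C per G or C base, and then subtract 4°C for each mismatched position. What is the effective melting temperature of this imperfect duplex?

Primer base counts: A=3, T=5, G=3, C=2 → A+T=8, G+C=5
Perfect-match Tm = 2(8) + 4(5) = 16 + 20 = 36°C
Mismatches (positions where the bases are not complementary): 3 (at positions 2, 4, 8)
Effective Tm = 36 − 3×4 = 36 − 12 = 24°C

24°C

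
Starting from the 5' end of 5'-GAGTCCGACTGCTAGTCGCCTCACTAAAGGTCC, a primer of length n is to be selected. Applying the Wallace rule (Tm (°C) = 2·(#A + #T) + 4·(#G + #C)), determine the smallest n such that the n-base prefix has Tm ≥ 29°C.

First 8 bases: GAGTCCGA → Tm = 26°C (< 29°C)
First 9 bases: GAGTCCGAC → Tm = 30°C (≥ 29°C)
Each additional base adds 2°C (A/T) or 4°C (G/C), so Tm is non-decreasing in n; n = 9 is the first length to reach 29°C.

n = 9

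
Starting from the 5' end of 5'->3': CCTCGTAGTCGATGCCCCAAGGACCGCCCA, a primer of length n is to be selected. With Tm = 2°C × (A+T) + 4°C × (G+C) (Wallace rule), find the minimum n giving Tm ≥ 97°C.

n = 29

First 28 bases: CCTCGTAGTCGATGCCCCAAGGACCGCC → Tm = 94°C (< 97°C)
First 29 bases: CCTCGTAGTCGATGCCCCAAGGACCGCCC → Tm = 98°C (≥ 97°C)
Since every base adds ≥2°C, Tm only increases with n, so the threshold is first crossed at n = 29.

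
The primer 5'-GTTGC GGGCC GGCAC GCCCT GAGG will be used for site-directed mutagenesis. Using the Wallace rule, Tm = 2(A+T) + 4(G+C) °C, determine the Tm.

86°C

A=2, G=11, C=8, T=3
So N_AT = 5 and N_GC = 19.
Tm = 2(5) + 4(19) = 10 + 76 = 86°C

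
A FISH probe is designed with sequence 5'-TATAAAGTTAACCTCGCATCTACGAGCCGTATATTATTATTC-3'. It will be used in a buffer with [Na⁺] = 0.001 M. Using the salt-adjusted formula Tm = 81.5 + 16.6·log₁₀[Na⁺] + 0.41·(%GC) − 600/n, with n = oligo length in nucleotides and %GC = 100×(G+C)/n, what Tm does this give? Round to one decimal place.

Length n = 42. Counting bases: T=15, G=5, A=13, C=9
G+C = 14, so %GC = 14/42 × 100 = 33.333%
Salt term: 16.6 × (-3) = -49.8
GC term: 0.41 × 33.333 = 13.667; length term: −600/42 = −14.286
Tm = 81.5 + (-49.8) + 13.667 − 14.286 = 31.081 → 31.1°C

31.1°C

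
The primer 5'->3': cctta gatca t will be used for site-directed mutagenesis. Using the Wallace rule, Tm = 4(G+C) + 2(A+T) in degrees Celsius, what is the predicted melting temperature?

Counting bases: A=3, C=3, T=4, G=1
A+T = 7, G+C = 4
Tm = 2×7 + 4×4 = 30°C

30°C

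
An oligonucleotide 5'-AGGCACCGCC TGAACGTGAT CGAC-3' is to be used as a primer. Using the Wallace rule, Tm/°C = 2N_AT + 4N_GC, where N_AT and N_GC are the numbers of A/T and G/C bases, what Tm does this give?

78°C

T=3, C=8, A=6, G=7
So N_AT = 9 and N_GC = 15.
Tm = 4·15 + 2·9 = 60 + 18 = 78°C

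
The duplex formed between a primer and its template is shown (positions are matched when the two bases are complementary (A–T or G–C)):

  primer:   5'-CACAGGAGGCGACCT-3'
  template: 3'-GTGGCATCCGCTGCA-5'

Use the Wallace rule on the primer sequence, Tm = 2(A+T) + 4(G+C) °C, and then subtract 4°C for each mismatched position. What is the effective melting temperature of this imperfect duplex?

38°C

Primer base counts: A=4, T=1, G=5, C=5 → A+T=5, G+C=10
Perfect-match Tm = 2(5) + 4(10) = 10 + 40 = 50°C
Mismatches (positions where the bases are not complementary): 3 (at positions 4, 6, 14)
Effective Tm = 50 − 3×4 = 50 − 12 = 38°C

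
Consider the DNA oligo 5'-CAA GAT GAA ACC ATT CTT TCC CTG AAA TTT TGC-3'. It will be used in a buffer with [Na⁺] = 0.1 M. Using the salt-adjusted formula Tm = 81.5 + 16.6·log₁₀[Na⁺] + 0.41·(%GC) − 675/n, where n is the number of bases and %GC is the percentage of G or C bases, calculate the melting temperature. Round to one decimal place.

Length n = 33. G=4, C=8, T=11, A=10
G+C = 12, so %GC = 12/33 × 100 = 36.364%
Salt term: 16.6 × (-1) = -16.6
GC term: 0.41 × 36.364 = 14.909; length term: −675/33 = −20.455
Tm = 81.5 + (-16.6) + 14.909 − 20.455 = 59.354 → 59.4°C

59.4°C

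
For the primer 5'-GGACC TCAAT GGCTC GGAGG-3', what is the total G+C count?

Counting bases: C=5, G=8, T=3, A=4
Total G or C: 8 + 5 = 13

13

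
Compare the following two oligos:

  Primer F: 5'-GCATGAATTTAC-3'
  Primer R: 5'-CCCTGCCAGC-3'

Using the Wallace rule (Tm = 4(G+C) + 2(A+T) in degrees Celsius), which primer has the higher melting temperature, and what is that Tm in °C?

Primer R, 36°C

Primer F: A+T=8, G+C=4 → Tm = 2(8)+4(4) = 32°C
Primer R: A+T=2, G+C=8 → Tm = 2(2)+4(8) = 36°C
32°C vs 36°C → primer R is higher.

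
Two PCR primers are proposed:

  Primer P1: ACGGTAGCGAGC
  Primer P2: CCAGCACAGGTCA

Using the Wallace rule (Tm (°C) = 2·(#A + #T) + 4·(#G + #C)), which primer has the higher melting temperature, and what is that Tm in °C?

Primer P1: A+T=4, G+C=8 → Tm = 2(4)+4(8) = 40°C
Primer P2: A+T=5, G+C=8 → Tm = 2(5)+4(8) = 42°C
40°C vs 42°C → primer P2 is higher.

Primer P2, 42°C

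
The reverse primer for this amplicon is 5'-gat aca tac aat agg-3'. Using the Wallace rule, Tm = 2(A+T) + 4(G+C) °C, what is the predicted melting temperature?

A=7, G=3, C=2, T=3
AT pairs contribute 10, GC pairs contribute 5.
Tm = 2×10 + 4×5 = 40°C

40°C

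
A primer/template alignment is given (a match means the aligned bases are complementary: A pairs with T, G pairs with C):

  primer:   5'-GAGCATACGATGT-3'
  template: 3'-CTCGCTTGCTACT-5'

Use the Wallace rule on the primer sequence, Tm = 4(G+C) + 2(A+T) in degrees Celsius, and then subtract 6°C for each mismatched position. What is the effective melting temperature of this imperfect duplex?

Primer base counts: A=4, T=3, G=4, C=2 → A+T=7, G+C=6
Perfect-match Tm = 2(7) + 4(6) = 14 + 24 = 38°C
Mismatches (positions where the bases are not complementary): 3 (at positions 5, 6, 13)
Effective Tm = 38 − 3×6 = 38 − 18 = 20°C

20°C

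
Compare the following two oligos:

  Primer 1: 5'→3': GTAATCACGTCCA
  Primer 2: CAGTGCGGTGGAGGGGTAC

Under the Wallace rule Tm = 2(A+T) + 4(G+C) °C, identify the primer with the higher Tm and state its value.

Primer 2, 64°C

Primer 1: A+T=7, G+C=6 → Tm = 2(7)+4(6) = 38°C
Primer 2: A+T=6, G+C=13 → Tm = 2(6)+4(13) = 64°C
38°C vs 64°C → primer 2 is higher.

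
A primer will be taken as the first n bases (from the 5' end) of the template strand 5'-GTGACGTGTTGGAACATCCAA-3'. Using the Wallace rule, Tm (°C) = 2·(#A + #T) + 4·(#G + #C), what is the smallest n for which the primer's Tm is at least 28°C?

n = 9

First 8 bases: GTGACGTG → Tm = 26°C (< 28°C)
First 9 bases: GTGACGTGT → Tm = 28°C (≥ 28°C)
Each additional base adds 2°C (A/T) or 4°C (G/C), so Tm is non-decreasing in n; n = 9 is the first length to reach 28°C.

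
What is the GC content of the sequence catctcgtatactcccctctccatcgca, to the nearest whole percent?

Scanning the sequence gives C=13, A=5, T=8, G=2.
G+C = 2 + 13 = 15 out of 28 bases
%GC = 15/28 × 100 = 53.57% ≈ 54%

54%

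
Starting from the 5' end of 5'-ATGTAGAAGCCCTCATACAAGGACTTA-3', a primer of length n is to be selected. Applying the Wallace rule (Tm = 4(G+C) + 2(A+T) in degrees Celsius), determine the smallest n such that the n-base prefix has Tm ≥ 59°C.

First 20 bases: ATGTAGAAGCCCTCATACAA → Tm = 56°C (< 59°C)
First 21 bases: ATGTAGAAGCCCTCATACAAG → Tm = 60°C (≥ 59°C)
Since every base adds ≥2°C, Tm only increases with n, so the threshold is first crossed at n = 21.

n = 21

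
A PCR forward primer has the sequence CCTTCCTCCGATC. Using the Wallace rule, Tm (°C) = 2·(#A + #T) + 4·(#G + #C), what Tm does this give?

Scanning the sequence gives G=1, C=7, T=4, A=1.
AT pairs contribute 5, GC pairs contribute 8.
Tm = 2×5 + 4×8 = 42°C

42°C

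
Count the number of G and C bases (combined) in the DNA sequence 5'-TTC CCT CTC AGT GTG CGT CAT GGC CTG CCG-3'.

19

A=2, G=8, C=11, T=9
Total G or C: 8 + 11 = 19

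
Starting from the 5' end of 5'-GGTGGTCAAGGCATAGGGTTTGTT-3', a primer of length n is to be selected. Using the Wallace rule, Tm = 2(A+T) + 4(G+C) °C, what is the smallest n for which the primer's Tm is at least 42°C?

n = 13

First 12 bases: GGTGGTCAAGGC → Tm = 40°C (< 42°C)
First 13 bases: GGTGGTCAAGGCA → Tm = 42°C (≥ 42°C)
Each additional base adds 2°C (A/T) or 4°C (G/C), so Tm is non-decreasing in n; n = 13 is the first length to reach 42°C.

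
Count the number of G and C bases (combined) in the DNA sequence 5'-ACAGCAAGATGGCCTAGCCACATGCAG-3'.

15

Base counts: C=8, A=9, T=3, G=7
Total G or C: 7 + 8 = 15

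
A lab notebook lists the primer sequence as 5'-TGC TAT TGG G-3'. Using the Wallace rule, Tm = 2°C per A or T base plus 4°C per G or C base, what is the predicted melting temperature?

Scanning the sequence gives C=1, T=4, A=1, G=4.
A+T = 5, G+C = 5
Tm = 4·5 + 2·5 = 20 + 10 = 30°C

30°C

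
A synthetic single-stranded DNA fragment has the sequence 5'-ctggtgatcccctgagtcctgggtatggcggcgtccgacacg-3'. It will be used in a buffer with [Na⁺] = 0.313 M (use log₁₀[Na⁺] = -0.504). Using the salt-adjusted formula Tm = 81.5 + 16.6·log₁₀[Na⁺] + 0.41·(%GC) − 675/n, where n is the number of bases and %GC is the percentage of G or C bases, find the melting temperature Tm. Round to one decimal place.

84.4°C

Length n = 42. Scanning the sequence gives C=13, A=5, G=15, T=9.
G+C = 28, so %GC = 28/42 × 100 = 66.667%
Salt term: 16.6 × (-0.504) = -8.366
GC term: 0.41 × 66.667 = 27.333; length term: −675/42 = −16.071
Tm = 81.5 + (-8.366) + 27.333 − 16.071 = 84.396 → 84.4°C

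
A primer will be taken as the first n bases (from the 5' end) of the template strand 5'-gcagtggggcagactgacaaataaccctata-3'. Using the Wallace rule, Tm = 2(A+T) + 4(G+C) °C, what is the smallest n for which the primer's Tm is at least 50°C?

n = 15

First 14 bases: GCAGTGGGGCAGAC → Tm = 48°C (< 50°C)
First 15 bases: GCAGTGGGGCAGACT → Tm = 50°C (≥ 50°C)
Each additional base adds 2°C (A/T) or 4°C (G/C), so Tm is non-decreasing in n; n = 15 is the first length to reach 50°C.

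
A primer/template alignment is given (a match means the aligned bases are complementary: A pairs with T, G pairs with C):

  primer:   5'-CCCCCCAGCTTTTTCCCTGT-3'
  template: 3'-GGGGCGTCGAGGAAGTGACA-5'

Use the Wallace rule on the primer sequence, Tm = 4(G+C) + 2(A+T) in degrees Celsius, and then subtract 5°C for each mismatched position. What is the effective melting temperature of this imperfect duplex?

44°C

Primer base counts: A=1, T=7, G=2, C=10 → A+T=8, G+C=12
Perfect-match Tm = 2(8) + 4(12) = 16 + 48 = 64°C
Mismatches (positions where the bases are not complementary): 4 (at positions 5, 11, 12, 16)
Effective Tm = 64 − 4×5 = 64 − 20 = 44°C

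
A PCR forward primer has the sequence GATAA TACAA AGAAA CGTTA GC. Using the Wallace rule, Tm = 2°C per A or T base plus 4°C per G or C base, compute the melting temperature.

58°C

Scanning the sequence gives A=11, G=4, T=4, C=3.
AT pairs contribute 15, GC pairs contribute 7.
Tm = 4·7 + 2·15 = 28 + 30 = 58°C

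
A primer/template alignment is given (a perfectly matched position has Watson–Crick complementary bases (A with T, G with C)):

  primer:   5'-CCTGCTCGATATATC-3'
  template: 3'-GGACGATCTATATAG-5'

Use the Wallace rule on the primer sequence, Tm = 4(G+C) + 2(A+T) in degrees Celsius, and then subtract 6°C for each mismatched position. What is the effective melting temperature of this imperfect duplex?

Primer base counts: A=3, T=5, G=2, C=5 → A+T=8, G+C=7
Perfect-match Tm = 2(8) + 4(7) = 16 + 28 = 44°C
Mismatches (positions where the bases are not complementary): 1 (at position 7)
Effective Tm = 44 − 1×6 = 44 − 6 = 38°C

38°C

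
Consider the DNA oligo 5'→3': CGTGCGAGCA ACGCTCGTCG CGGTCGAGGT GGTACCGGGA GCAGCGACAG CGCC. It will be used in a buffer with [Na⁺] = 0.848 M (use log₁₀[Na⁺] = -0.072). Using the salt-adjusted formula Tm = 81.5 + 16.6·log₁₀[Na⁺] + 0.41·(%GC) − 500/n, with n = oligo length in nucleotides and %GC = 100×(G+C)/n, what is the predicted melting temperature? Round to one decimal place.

100.7°C

Length n = 54. Base counts: G=22, A=9, T=6, C=17
G+C = 39, so %GC = 39/54 × 100 = 72.222%
Salt term: 16.6 × (-0.072) = -1.195
GC term: 0.41 × 72.222 = 29.611; length term: −500/54 = −9.259
Tm = 81.5 + (-1.195) + 29.611 − 9.259 = 100.657 → 100.7°C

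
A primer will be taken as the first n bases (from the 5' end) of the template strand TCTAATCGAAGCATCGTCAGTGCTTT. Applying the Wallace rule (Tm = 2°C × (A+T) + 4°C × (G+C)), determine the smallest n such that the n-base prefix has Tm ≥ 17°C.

n = 7

First 6 bases: TCTAAT → Tm = 14°C (< 17°C)
First 7 bases: TCTAATC → Tm = 18°C (≥ 17°C)
Since every base adds ≥2°C, Tm only increases with n, so the threshold is first crossed at n = 7.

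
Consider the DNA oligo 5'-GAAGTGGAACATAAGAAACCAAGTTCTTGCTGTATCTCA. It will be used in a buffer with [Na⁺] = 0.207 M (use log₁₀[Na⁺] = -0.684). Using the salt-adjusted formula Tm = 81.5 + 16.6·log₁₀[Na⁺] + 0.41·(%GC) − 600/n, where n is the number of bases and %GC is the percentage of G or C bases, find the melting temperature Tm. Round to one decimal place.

Length n = 39. Scanning the sequence gives A=14, T=10, C=7, G=8.
G+C = 15, so %GC = 15/39 × 100 = 38.462%
Salt term: 16.6 × (-0.684) = -11.354
GC term: 0.41 × 38.462 = 15.769; length term: −600/39 = −15.385
Tm = 81.5 + (-11.354) + 15.769 − 15.385 = 70.53 → 70.5°C

70.5°C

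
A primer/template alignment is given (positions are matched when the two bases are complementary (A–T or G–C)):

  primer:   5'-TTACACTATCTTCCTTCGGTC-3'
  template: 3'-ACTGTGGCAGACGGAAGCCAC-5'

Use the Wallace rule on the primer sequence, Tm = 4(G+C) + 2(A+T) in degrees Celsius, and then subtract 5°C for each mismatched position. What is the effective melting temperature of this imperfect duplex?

35°C

Primer base counts: A=3, T=9, G=2, C=7 → A+T=12, G+C=9
Perfect-match Tm = 2(12) + 4(9) = 24 + 36 = 60°C
Mismatches (positions where the bases are not complementary): 5 (at positions 2, 7, 8, 12, 21)
Effective Tm = 60 − 5×5 = 60 − 25 = 35°C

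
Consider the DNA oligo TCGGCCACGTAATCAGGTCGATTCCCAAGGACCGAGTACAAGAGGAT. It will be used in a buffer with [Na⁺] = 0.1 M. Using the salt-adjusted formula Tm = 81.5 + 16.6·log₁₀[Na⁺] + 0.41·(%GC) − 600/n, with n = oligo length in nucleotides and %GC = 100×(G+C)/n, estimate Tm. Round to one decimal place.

Length n = 47. G=13, T=8, C=12, A=14
G+C = 25, so %GC = 25/47 × 100 = 53.191%
Salt term: 16.6 × (-1) = -16.6
GC term: 0.41 × 53.191 = 21.808; length term: −600/47 = −12.766
Tm = 81.5 + (-16.6) + 21.808 − 12.766 = 73.942 → 73.9°C

73.9°C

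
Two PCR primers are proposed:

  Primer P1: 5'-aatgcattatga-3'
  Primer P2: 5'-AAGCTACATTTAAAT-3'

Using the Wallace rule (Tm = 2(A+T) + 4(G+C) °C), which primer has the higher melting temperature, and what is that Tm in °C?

Primer P1: A+T=9, G+C=3 → Tm = 2(9)+4(3) = 30°C
Primer P2: A+T=12, G+C=3 → Tm = 2(12)+4(3) = 36°C
30°C vs 36°C → primer P2 is higher.

Primer P2, 36°C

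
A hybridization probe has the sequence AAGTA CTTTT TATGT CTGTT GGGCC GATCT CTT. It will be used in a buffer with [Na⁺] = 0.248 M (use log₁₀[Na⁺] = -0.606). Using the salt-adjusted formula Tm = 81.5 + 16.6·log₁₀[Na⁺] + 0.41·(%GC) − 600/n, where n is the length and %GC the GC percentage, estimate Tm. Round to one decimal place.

69.4°C

Length n = 33. Base counts: A=5, C=6, T=15, G=7
G+C = 13, so %GC = 13/33 × 100 = 39.394%
Salt term: 16.6 × (-0.606) = -10.06
GC term: 0.41 × 39.394 = 16.152; length term: −600/33 = −18.182
Tm = 81.5 + (-10.06) + 16.152 − 18.182 = 69.41 → 69.4°C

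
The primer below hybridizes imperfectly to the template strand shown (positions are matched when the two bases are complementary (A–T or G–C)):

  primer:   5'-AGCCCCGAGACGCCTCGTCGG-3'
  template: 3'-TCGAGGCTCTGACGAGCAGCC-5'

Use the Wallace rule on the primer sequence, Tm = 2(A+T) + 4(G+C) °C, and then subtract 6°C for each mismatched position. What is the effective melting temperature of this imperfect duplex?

56°C

Primer base counts: A=3, T=2, G=7, C=9 → A+T=5, G+C=16
Perfect-match Tm = 2(5) + 4(16) = 10 + 64 = 74°C
Mismatches (positions where the bases are not complementary): 3 (at positions 4, 12, 13)
Effective Tm = 74 − 3×6 = 74 − 18 = 56°C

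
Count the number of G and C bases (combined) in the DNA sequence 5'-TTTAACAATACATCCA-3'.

Scanning the sequence gives A=7, T=5, G=0, C=4.
G+C = 0 + 4 = 4

4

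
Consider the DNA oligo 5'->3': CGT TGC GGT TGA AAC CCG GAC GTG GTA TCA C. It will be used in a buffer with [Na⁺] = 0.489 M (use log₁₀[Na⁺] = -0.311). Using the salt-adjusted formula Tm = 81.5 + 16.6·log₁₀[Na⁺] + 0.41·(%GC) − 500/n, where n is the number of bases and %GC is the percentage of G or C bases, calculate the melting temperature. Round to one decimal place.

84.0°C

Length n = 31. A=6, C=8, T=7, G=10
G+C = 18, so %GC = 18/31 × 100 = 58.065%
Salt term: 16.6 × (-0.311) = -5.163
GC term: 0.41 × 58.065 = 23.807; length term: −500/31 = −16.129
Tm = 81.5 + (-5.163) + 23.807 − 16.129 = 84.015 → 84.0°C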